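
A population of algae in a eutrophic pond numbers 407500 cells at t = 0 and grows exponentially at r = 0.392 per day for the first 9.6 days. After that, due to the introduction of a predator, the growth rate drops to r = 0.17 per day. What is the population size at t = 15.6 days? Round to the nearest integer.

Phase 1: N(9.6) = 407500·e^(0.392×9.6) = 407500·e^3.763 = 1.755758×10^7.
Phase 2 runs for 15.6 − 9.6 = 6 days at r = 0.17.
N(15.6) = 1.755758×10^7·e^(0.17×6) = 1.755758×10^7·e^1.02 = 4.869058×10^7.

48690583 cells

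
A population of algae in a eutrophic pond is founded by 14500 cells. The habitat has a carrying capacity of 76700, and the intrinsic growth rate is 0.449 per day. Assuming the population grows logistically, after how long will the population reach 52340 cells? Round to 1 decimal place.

4.9 days

A = (K − N₀)/N₀ = (76700 − 14500)/14500 = 4.2897.
Solve 76700/(1 + 4.2897·e^(−0.449t)) = 52340: 1 + 4.2897·e^(−0.449t) = 1.4654, so e^(−0.449t) = 0.108498.
−0.449·t = ln(0.108498) = -2.221, so t = 2.221/0.449 = 4.9466.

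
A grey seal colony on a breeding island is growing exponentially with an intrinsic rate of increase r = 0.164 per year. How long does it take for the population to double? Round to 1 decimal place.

4.2 years

Doubling time t_d = ln(2)/r = 0.6931/0.164 = 4.2265.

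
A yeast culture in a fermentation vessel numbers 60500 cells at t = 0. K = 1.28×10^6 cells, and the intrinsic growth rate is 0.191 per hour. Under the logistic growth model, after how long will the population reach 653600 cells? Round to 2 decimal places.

A = (K − N₀)/N₀ = (1.28×10^6 − 60500)/60500 = 20.157.
Solve 1.28×10^6/(1 + 20.157·e^(−0.191t)) = 653600: 1 + 20.157·e^(−0.191t) = 1.9584, so e^(−0.191t) = 0.0475459.
−0.191·t = ln(0.0475459) = -3.0461, so t = 3.0461/0.191 = 15.948.

15.95 hours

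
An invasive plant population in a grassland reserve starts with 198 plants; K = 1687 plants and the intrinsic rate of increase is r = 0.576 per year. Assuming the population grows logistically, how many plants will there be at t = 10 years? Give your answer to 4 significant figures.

1648 plants

A = (K − N₀)/N₀ = (1687 − 198)/198 = 7.5202.
N(t) = K/(1 + A·e^(−rt)) = 1687/(1 + 7.5202×e^(−0.576×10)).
e^(−5.76) = 0.0031511; denominator = 1 + 7.5202×0.0031511 = 1.0237.
N = 1687/1.0237 = 1647.95.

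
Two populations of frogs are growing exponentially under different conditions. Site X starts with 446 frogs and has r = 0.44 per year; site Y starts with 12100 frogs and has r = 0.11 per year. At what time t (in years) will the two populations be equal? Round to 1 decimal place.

Set 446·e^(0.44t) = 12100·e^(0.11t).
e^((0.44 − 0.11)t) = 12100/446 → e^(0.33·t) = 27.13.
0.33·t = ln(27.13) = 3.3006, so t = 3.3006/0.33 = 10.002.

10.0 years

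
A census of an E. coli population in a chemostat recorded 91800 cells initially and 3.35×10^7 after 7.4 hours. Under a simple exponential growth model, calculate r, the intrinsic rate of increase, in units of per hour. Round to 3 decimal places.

From N(t) = N₀·e^(rt): e^(r·7.4) = 3.35×10^7/91800 = 364.92.
r·7.4 = ln(364.92) = 5.8997, so r = 5.8997/7.4 = 0.79726.

0.797 per hour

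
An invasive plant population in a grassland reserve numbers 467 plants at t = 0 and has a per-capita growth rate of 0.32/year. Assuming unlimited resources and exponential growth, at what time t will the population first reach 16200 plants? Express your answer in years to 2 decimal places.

11.08 years

Set N₀·e^(rt) = 16200: e^(0.32·t) = 16200/467 = 34.69.
0.32·t = ln(34.69) = 3.5464, so t = 3.5464/0.32 = 11.083.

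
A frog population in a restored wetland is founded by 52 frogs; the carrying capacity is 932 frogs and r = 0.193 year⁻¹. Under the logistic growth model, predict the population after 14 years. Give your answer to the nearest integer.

437 frogs

A = (K − N₀)/N₀ = (932 − 52)/52 = 16.923.
N(t) = K/(1 + A·e^(−rt)) = 932/(1 + 16.923×e^(−0.193×14)).
e^(−2.702) = 0.067071; denominator = 1 + 16.923×0.067071 = 2.1351.
N = 932/2.1351 = 436.523.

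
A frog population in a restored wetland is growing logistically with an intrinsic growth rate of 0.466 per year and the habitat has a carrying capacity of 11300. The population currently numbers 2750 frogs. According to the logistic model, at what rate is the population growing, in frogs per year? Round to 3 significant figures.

970 frogs per year

dN/dt = rN(1 − N/K) = 0.466 × 2750 × (1 − 2750/11300).
1 − 2750/11300 = 0.75664; dN/dt = 0.466 × 2750 × 0.75664 = 969.63.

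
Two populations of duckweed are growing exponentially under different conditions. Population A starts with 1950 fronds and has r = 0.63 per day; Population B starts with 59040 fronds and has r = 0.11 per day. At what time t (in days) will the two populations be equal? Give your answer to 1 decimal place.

6.6 days

Set 1950·e^(0.63t) = 59040·e^(0.11t).
e^((0.63 − 0.11)t) = 59040/1950 → e^(0.52·t) = 30.277.
0.52·t = ln(30.277) = 3.4104, so t = 3.4104/0.52 = 6.5584.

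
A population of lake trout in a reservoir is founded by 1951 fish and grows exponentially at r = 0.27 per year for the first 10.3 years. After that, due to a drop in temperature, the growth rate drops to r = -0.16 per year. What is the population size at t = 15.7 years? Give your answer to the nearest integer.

13268 fish

Phase 1: N(10.3) = 1951·e^(0.27×10.3) = 1951·e^2.781 = 31479.7.
Phase 2 runs for 15.7 − 10.3 = 5.4 years at r = -0.16.
N(15.7) = 31479.7·e^(-0.16×5.4) = 31479.7·e^-0.864 = 13267.8.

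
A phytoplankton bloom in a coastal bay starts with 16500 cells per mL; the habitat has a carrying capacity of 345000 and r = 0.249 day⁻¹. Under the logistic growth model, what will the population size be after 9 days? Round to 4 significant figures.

A = (K − N₀)/N₀ = (345000 − 16500)/16500 = 19.909.
N(t) = K/(1 + A·e^(−rt)) = 345000/(1 + 19.909×e^(−0.249×9)).
e^(−2.241) = 0.10635; denominator = 1 + 19.909×0.10635 = 3.1174.
N = 345000/3.1174 = 110670.

110700 cells per mL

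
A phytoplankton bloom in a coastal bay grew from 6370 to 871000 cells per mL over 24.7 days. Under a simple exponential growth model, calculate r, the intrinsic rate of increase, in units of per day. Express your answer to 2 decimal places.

From N(t) = N₀·e^(rt): e^(r·24.7) = 871000/6370 = 136.73.
r·24.7 = ln(136.73) = 4.918, so r = 4.918/24.7 = 0.19911.

0.20 per day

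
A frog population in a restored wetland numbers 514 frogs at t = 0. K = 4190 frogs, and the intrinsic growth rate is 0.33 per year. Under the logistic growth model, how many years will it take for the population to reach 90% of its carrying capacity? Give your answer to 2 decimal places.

12.62 years

A = (K − N₀)/N₀ = (4190 − 514)/514 = 7.1518.
Solve 4190/(1 + 7.1518·e^(−0.33t)) = 3771: 1 + 7.1518·e^(−0.33t) = 1.1111, so e^(−0.33t) = 0.0155362.
−0.33·t = ln(0.0155362) = -4.1646, so t = 4.1646/0.33 = 12.62.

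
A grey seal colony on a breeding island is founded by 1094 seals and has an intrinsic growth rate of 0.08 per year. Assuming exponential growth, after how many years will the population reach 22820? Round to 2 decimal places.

Set N₀·e^(rt) = 22820: e^(0.08·t) = 22820/1094 = 20.859.
0.08·t = ln(20.859) = 3.0378, so t = 3.0378/0.08 = 37.972.

37.97 years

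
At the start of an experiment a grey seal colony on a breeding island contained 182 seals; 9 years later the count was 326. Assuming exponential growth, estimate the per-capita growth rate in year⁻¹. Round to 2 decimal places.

From N(t) = N₀·e^(rt): e^(r·9) = 326/182 = 1.7912.
r·9 = ln(1.7912) = 0.58289, so r = 0.58289/9 = 0.064766.

0.06 per year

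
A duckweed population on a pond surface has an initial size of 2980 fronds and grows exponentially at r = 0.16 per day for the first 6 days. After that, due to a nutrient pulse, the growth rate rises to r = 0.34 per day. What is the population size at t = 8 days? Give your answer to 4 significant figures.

Phase 1: N(6) = 2980·e^(0.16×6) = 2980·e^0.96 = 7782.86.
Phase 2 runs for 8 − 6 = 2 days at r = 0.34.
N(8) = 7782.86·e^(0.34×2) = 7782.86·e^0.68 = 15362.4.

15360 fronds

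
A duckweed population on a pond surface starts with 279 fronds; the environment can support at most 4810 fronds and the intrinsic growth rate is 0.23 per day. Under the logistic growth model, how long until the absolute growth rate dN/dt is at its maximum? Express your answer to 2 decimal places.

Logistic growth is fastest at N = K/2 = 2405.
A = (K − N₀)/N₀ = 16.24. Set K/(1 + A·e^(−rt)) = K/2 → A·e^(−rt) = 1.
e^(−0.23t) = 1/16.24 = 0.0615758, so t = ln(16.24)/0.23 = 2.7875/0.23 = 12.12.

12.12 days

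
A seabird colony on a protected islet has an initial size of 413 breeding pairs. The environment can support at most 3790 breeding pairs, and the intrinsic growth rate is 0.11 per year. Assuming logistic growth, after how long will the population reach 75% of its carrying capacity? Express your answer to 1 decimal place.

29.1 years

A = (K − N₀)/N₀ = (3790 − 413)/413 = 8.1768.
Solve 3790/(1 + 8.1768·e^(−0.11t)) = 2842.5: 1 + 8.1768·e^(−0.11t) = 1.3333, so e^(−0.11t) = 0.040766.
−0.11·t = ln(0.040766) = -3.1999, so t = 3.1999/0.11 = 29.09.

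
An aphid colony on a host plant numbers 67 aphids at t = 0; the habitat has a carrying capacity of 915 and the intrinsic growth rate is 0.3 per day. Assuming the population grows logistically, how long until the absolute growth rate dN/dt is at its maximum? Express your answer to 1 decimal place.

8.5 days

Logistic growth is fastest at N = K/2 = 457.5.
A = (K − N₀)/N₀ = 12.657. Set K/(1 + A·e^(−rt)) = K/2 → A·e^(−rt) = 1.
e^(−0.3t) = 1/12.657 = 0.0790094, so t = ln(12.657)/0.3 = 2.5382/0.3 = 8.4606.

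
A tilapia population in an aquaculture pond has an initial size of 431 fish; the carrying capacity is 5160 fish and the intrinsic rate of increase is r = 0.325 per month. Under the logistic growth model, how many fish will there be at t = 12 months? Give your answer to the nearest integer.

4222 fish

A = (K − N₀)/N₀ = (5160 − 431)/431 = 10.972.
N(t) = K/(1 + A·e^(−rt)) = 5160/(1 + 10.972×e^(−0.325×12)).
e^(−3.9) = 0.020242; denominator = 1 + 10.972×0.020242 = 1.2221.
N = 5160/1.2221 = 4222.25.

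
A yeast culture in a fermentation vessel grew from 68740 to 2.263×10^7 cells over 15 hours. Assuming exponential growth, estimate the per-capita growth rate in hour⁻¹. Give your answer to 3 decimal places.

From N(t) = N₀·e^(rt): e^(r·15) = 2.263×10^7/68740 = 329.21.
r·15 = ln(329.21) = 5.7967, so r = 5.7967/15 = 0.38645.

0.386 per hour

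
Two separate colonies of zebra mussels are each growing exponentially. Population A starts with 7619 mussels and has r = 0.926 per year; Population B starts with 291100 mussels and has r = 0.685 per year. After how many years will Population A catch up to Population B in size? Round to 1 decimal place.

15.1 years

Set 7619·e^(0.926t) = 291100·e^(0.685t).
e^((0.926 − 0.685)t) = 291100/7619 → e^(0.241·t) = 38.207.
0.241·t = ln(38.207) = 3.643, so t = 3.643/0.241 = 15.116.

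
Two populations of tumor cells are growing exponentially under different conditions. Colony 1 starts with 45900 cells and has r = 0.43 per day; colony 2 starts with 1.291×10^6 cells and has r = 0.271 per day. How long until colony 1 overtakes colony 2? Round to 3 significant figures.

21.0 days

Set 45900·e^(0.43t) = 1.291×10^6·e^(0.271t).
e^((0.43 − 0.271)t) = 1.291×10^6/45900 → e^(0.159·t) = 28.126.
0.159·t = ln(28.126) = 3.3367, so t = 3.3367/0.159 = 20.986.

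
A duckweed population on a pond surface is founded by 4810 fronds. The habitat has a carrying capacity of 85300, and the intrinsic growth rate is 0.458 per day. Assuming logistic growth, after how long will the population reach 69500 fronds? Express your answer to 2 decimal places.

9.39 days

A = (K − N₀)/N₀ = (85300 − 4810)/4810 = 16.734.
Solve 85300/(1 + 16.734·e^(−0.458t)) = 69500: 1 + 16.734·e^(−0.458t) = 1.2273, so e^(−0.458t) = 0.0135855.
−0.458·t = ln(0.0135855) = -4.2988, so t = 4.2988/0.458 = 9.3859.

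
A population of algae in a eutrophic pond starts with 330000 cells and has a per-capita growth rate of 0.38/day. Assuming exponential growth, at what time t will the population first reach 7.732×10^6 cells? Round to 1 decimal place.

8.3 days

Set N₀·e^(rt) = 7.732×10^6: e^(0.38·t) = 7.732×10^6/330000 = 23.43.
0.38·t = ln(23.43) = 3.154, so t = 3.154/0.38 = 8.3001.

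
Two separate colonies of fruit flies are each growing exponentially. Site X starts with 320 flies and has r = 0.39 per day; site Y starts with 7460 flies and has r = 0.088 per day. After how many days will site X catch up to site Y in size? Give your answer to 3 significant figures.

Set 320·e^(0.39t) = 7460·e^(0.088t).
e^((0.39 − 0.088)t) = 7460/320 → e^(0.302·t) = 23.312.
0.302·t = ln(23.312) = 3.149, so t = 3.149/0.302 = 10.427.

10.4 days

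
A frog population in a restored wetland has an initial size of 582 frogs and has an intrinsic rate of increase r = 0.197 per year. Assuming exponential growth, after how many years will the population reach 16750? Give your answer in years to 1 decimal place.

17.1 years

Set N₀·e^(rt) = 16750: e^(0.197·t) = 16750/582 = 28.78.
0.197·t = ln(28.78) = 3.3597, so t = 3.3597/0.197 = 17.054.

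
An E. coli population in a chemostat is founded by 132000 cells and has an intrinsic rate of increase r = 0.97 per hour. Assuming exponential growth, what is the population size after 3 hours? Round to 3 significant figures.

N(t) = N₀·e^(rt) = 132000 × e^(0.97×3) = 132000 × e^2.91.
e^2.91 ≈ 18.357, so N ≈ 132000 × 18.357 = 2.423097×10^6.

2420000 cells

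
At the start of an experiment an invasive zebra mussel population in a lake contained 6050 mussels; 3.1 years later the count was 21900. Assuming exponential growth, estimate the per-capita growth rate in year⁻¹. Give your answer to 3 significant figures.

From N(t) = N₀·e^(rt): e^(r·3.1) = 21900/6050 = 3.6198.
r·3.1 = ln(3.6198) = 1.2864, so r = 1.2864/3.1 = 0.41498.

0.415 per year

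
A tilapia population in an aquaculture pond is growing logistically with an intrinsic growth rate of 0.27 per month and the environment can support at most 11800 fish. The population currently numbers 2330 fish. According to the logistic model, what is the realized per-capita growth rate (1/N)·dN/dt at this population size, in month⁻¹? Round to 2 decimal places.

0.22 per month

(1/N)·dN/dt = r(1 − N/K) = 0.27 × (1 − 2330/11800).
= 0.27 × 0.80254 = 0.21669.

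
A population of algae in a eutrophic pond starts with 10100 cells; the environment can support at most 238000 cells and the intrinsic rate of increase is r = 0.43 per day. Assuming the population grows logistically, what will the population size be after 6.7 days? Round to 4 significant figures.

A = (K − N₀)/N₀ = (238000 − 10100)/10100 = 22.564.
N(t) = K/(1 + A·e^(−rt)) = 238000/(1 + 22.564×e^(−0.43×6.7)).
e^(−2.881) = 0.056079; denominator = 1 + 22.564×0.056079 = 2.2654.
N = 238000/2.2654 = 105060.

105100 cells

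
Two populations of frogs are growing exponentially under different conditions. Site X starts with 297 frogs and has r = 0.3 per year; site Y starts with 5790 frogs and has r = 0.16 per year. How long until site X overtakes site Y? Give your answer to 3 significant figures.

21.2 years

Set 297·e^(0.3t) = 5790·e^(0.16t).
e^((0.3 − 0.16)t) = 5790/297 → e^(0.14·t) = 19.495.
0.14·t = ln(19.495) = 2.9702, so t = 2.9702/0.14 = 21.215.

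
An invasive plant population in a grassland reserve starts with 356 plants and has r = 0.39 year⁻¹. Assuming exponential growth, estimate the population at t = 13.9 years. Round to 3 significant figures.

N(t) = N₀·e^(rt) = 356 × e^(0.39×13.9) = 356 × e^5.421.
e^5.421 ≈ 226.11, so N ≈ 356 × 226.11 = 80493.4.

80500 plants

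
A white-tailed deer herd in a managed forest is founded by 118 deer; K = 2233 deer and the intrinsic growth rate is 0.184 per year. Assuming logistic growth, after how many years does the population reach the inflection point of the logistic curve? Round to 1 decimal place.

15.7 years

Logistic growth is fastest at N = K/2 = 1116.5.
A = (K − N₀)/N₀ = 17.924. Set K/(1 + A·e^(−rt)) = K/2 → A·e^(−rt) = 1.
e^(−0.184t) = 1/17.924 = 0.055792, so t = ln(17.924)/0.184 = 2.8861/0.184 = 15.685.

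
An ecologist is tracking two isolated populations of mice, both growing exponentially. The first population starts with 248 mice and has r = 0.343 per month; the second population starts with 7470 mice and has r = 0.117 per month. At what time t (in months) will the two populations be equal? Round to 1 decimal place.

Set 248·e^(0.343t) = 7470·e^(0.117t).
e^((0.343 − 0.117)t) = 7470/248 → e^(0.226·t) = 30.121.
0.226·t = ln(30.121) = 3.4052, so t = 3.4052/0.226 = 15.067.

15.1 months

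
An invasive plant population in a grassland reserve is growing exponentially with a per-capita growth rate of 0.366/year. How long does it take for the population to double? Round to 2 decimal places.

Doubling time t_d = ln(2)/r = 0.6931/0.366 = 1.8938.

1.89 years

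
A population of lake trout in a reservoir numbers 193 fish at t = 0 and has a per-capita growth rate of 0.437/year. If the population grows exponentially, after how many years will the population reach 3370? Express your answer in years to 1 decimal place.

6.5 years

Set N₀·e^(rt) = 3370: e^(0.437·t) = 3370/193 = 17.461.
0.437·t = ln(17.461) = 2.86, so t = 2.86/0.437 = 6.5446.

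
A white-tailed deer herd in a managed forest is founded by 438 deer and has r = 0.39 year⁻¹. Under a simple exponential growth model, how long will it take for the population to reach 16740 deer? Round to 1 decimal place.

9.3 years

Set N₀·e^(rt) = 16740: e^(0.39·t) = 16740/438 = 38.219.
0.39·t = ln(38.219) = 3.6433, so t = 3.6433/0.39 = 9.3419.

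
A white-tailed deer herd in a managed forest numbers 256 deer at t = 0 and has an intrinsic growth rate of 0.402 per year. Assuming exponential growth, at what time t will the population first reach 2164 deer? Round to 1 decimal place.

5.3 years

Set N₀·e^(rt) = 2164: e^(0.402·t) = 2164/256 = 8.4531.
0.402·t = ln(8.4531) = 2.1345, so t = 2.1345/0.402 = 5.3098.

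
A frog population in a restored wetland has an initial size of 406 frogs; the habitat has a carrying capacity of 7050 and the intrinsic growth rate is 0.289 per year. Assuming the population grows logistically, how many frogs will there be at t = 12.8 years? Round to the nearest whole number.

5018 frogs

A = (K − N₀)/N₀ = (7050 − 406)/406 = 16.365.
N(t) = K/(1 + A·e^(−rt)) = 7050/(1 + 16.365×e^(−0.289×12.8)).
e^(−3.699) = 0.024743; denominator = 1 + 16.365×0.024743 = 1.4049.
N = 7050/1.4049 = 5018.11.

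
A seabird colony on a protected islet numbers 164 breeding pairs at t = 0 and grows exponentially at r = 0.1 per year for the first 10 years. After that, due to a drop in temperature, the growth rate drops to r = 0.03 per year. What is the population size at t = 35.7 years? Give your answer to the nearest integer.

Phase 1: N(10) = 164·e^(0.1×10) = 164·e^1 = 445.798.
Phase 2 runs for 35.7 − 10 = 25.7 years at r = 0.03.
N(35.7) = 445.798·e^(0.03×25.7) = 445.798·e^0.771 = 963.783.

964 breeding pairs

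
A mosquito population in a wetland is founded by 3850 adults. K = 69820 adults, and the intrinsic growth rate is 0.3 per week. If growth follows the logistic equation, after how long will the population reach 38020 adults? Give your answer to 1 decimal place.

10.1 weeks

A = (K − N₀)/N₀ = (69820 − 3850)/3850 = 17.135.
Solve 69820/(1 + 17.135·e^(−0.3t)) = 38020: 1 + 17.135·e^(−0.3t) = 1.8364, so e^(−0.3t) = 0.0488123.
−0.3·t = ln(0.0488123) = -3.0198, so t = 3.0198/0.3 = 10.066.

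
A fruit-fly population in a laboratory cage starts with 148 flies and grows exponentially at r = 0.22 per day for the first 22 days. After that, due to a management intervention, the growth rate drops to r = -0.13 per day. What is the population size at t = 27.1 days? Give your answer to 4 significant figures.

9645 flies

Phase 1: N(22) = 148·e^(0.22×22) = 148·e^4.84 = 18717.5.
Phase 2 runs for 27.1 − 22 = 5.1 days at r = -0.13.
N(27.1) = 18717.5·e^(-0.13×5.1) = 18717.5·e^-0.663 = 9645.17.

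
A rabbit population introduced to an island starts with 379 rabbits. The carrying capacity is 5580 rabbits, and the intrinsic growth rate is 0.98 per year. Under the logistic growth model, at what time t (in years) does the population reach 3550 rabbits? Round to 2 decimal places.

A = (K − N₀)/N₀ = (5580 − 379)/379 = 13.723.
Solve 5580/(1 + 13.723·e^(−0.98t)) = 3550: 1 + 13.723·e^(−0.98t) = 1.5718, so e^(−0.98t) = 0.0416697.
−0.98·t = ln(0.0416697) = -3.178, so t = 3.178/0.98 = 3.2428.

3.24 years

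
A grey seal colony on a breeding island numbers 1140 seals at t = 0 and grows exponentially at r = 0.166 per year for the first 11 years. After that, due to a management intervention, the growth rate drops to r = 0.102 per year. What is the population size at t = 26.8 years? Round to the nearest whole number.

Phase 1: N(11) = 1140·e^(0.166×11) = 1140·e^1.826 = 7078.26.
Phase 2 runs for 26.8 − 11 = 15.8 years at r = 0.102.
N(26.8) = 7078.26·e^(0.102×15.8) = 7078.26·e^1.612 = 35467.9.

35468 seals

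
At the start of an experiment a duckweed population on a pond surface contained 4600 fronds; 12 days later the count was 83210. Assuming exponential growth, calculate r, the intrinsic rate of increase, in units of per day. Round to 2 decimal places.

From N(t) = N₀·e^(rt): e^(r·12) = 83210/4600 = 18.089.
r·12 = ln(18.089) = 2.8953, so r = 2.8953/12 = 0.24128.

0.24 per day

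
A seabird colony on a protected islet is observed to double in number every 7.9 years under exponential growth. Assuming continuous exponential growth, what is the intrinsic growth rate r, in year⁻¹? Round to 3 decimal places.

0.088 per year

r = ln(2)/t_d = 0.6931/7.9 = 0.08774.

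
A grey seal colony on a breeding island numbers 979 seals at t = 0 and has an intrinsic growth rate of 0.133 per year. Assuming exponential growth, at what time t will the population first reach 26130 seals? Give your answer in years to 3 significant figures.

24.7 years

Set N₀·e^(rt) = 26130: e^(0.133·t) = 26130/979 = 26.691.
0.133·t = ln(26.691) = 3.2843, so t = 3.2843/0.133 = 24.694.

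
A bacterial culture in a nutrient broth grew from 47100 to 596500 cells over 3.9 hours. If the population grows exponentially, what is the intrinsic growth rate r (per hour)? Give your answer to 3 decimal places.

0.651 per hour

From N(t) = N₀·e^(rt): e^(r·3.9) = 596500/47100 = 12.665.
r·3.9 = ln(12.665) = 2.5388, so r = 2.5388/3.9 = 0.65098.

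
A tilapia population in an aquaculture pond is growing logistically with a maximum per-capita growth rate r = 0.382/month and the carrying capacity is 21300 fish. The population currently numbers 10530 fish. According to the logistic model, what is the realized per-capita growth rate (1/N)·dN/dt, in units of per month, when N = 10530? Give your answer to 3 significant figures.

0.193 per month

(1/N)·dN/dt = r(1 − N/K) = 0.382 × (1 − 10530/21300).
= 0.382 × 0.50563 = 0.19315.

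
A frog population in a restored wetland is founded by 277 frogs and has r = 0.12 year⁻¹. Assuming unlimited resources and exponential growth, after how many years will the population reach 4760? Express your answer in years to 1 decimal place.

23.7 years

Set N₀·e^(rt) = 4760: e^(0.12·t) = 4760/277 = 17.184.
0.12·t = ln(17.184) = 2.844, so t = 2.844/0.12 = 23.7.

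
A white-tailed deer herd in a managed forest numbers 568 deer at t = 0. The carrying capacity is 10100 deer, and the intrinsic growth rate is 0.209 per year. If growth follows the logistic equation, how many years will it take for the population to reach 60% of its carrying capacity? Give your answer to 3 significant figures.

15.4 years

A = (K − N₀)/N₀ = (10100 − 568)/568 = 16.782.
Solve 10100/(1 + 16.782·e^(−0.209t)) = 6060: 1 + 16.782·e^(−0.209t) = 1.6667, so e^(−0.209t) = 0.0397258.
−0.209·t = ln(0.0397258) = -3.2258, so t = 3.2258/0.209 = 15.434.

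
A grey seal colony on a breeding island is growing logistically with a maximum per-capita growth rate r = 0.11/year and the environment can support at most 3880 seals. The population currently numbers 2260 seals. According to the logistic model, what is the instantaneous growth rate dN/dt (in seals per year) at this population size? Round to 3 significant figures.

dN/dt = rN(1 − N/K) = 0.11 × 2260 × (1 − 2260/3880).
1 − 2260/3880 = 0.41753; dN/dt = 0.11 × 2260 × 0.41753 = 103.8.

104 seals per year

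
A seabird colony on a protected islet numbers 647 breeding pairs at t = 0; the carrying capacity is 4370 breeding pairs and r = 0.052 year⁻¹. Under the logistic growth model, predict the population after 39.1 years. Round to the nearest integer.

A = (K − N₀)/N₀ = (4370 − 647)/647 = 5.7543.
N(t) = K/(1 + A·e^(−rt)) = 4370/(1 + 5.7543×e^(−0.052×39.1)).
e^(−2.033) = 0.13092; denominator = 1 + 5.7543×0.13092 = 1.7533.
N = 4370/1.7533 = 2492.41.

2492 breeding pairs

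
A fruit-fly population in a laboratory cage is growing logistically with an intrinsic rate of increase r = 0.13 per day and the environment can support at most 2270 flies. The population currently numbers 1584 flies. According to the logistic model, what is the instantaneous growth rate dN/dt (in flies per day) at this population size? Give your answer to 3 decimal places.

dN/dt = rN(1 − N/K) = 0.13 × 1584 × (1 − 1584/2270).
1 − 1584/2270 = 0.3022; dN/dt = 0.13 × 1584 × 0.3022 = 62.23.

62.230 flies per day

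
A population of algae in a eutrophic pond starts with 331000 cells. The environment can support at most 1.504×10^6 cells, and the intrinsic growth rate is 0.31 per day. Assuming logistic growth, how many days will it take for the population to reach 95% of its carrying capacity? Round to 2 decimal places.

13.58 days

A = (K − N₀)/N₀ = (1.504×10^6 − 331000)/331000 = 3.5438.
Solve 1.504×10^6/(1 + 3.5438·e^(−0.31t)) = 1.4288×10^6: 1 + 3.5438·e^(−0.31t) = 1.0526, so e^(−0.31t) = 0.0148517.
−0.31·t = ln(0.0148517) = -4.2096, so t = 4.2096/0.31 = 13.579.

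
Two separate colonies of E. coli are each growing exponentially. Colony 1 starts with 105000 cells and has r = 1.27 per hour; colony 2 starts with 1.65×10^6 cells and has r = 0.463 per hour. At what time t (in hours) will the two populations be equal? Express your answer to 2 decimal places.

Set 105000·e^(1.27t) = 1.65×10^6·e^(0.463t).
e^((1.27 − 0.463)t) = 1.65×10^6/105000 → e^(0.807·t) = 15.714.
0.807·t = ln(15.714) = 2.7546, so t = 2.7546/0.807 = 3.4133.

3.41 hours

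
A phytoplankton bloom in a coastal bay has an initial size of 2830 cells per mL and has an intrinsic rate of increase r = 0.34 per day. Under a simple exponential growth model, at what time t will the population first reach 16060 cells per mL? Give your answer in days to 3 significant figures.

Set N₀·e^(rt) = 16060: e^(0.34·t) = 16060/2830 = 5.6749.
0.34·t = ln(5.6749) = 1.7361, so t = 1.7361/0.34 = 5.106.

5.11 days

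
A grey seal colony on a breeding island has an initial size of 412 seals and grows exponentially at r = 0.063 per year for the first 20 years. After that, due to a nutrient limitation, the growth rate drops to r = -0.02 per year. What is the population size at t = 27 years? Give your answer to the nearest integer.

1263 seals

Phase 1: N(20) = 412·e^(0.063×20) = 412·e^1.26 = 1452.47.
Phase 2 runs for 27 − 20 = 7 years at r = -0.02.
N(27) = 1452.47·e^(-0.02×7) = 1452.47·e^-0.14 = 1262.72.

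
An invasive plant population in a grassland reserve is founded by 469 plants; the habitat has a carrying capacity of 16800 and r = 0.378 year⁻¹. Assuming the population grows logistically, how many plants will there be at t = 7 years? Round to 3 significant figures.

A = (K − N₀)/N₀ = (16800 − 469)/469 = 34.821.
N(t) = K/(1 + A·e^(−rt)) = 16800/(1 + 34.821×e^(−0.378×7)).
e^(−2.646) = 0.070934; denominator = 1 + 34.821×0.070934 = 3.47.
N = 16800/3.47 = 4841.5.

4840 plants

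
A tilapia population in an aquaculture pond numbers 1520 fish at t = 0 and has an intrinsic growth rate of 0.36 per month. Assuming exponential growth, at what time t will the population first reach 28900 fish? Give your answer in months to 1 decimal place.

8.2 months

Set N₀·e^(rt) = 28900: e^(0.36·t) = 28900/1520 = 19.013.
0.36·t = ln(19.013) = 2.9451, so t = 2.9451/0.36 = 8.1809.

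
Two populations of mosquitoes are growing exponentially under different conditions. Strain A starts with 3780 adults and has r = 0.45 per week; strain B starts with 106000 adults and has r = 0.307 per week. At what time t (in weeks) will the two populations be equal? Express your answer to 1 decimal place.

Set 3780·e^(0.45t) = 106000·e^(0.307t).
e^((0.45 − 0.307)t) = 106000/3780 → e^(0.143·t) = 28.042.
0.143·t = ln(28.042) = 3.3337, so t = 3.3337/0.143 = 23.313.

23.3 weeks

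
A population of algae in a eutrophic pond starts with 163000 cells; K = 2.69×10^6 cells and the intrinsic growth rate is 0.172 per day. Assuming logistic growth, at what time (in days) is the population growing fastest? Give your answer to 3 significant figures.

Logistic growth is fastest at N = K/2 = 1.345×10^6.
A = (K − N₀)/N₀ = 15.503. Set K/(1 + A·e^(−rt)) = K/2 → A·e^(−rt) = 1.
e^(−0.172t) = 1/15.503 = 0.0645034, so t = ln(15.503)/0.172 = 2.741/0.172 = 15.936.

15.9 days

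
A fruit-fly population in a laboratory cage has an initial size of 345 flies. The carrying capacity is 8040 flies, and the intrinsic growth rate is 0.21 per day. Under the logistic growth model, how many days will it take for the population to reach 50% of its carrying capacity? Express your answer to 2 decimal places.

14.78 days

A = (K − N₀)/N₀ = (8040 − 345)/345 = 22.304.
Solve 8040/(1 + 22.304·e^(−0.21t)) = 4020: 1 + 22.304·e^(−0.21t) = 2, so e^(−0.21t) = 0.0448343.
−0.21·t = ln(0.0448343) = -3.1048, so t = 3.1048/0.21 = 14.785.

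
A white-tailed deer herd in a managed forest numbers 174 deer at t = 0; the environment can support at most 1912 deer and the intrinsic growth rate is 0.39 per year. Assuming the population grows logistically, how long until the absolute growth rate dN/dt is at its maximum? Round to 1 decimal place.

Logistic growth is fastest at N = K/2 = 956.
A = (K − N₀)/N₀ = 9.9885. Set K/(1 + A·e^(−rt)) = K/2 → A·e^(−rt) = 1.
e^(−0.39t) = 1/9.9885 = 0.100115, so t = ln(9.9885)/0.39 = 2.3014/0.39 = 5.9011.

5.9 years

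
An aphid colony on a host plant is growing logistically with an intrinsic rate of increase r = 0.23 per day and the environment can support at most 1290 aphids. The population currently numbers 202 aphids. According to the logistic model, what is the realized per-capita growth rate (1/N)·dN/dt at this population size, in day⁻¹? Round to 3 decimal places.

0.194 per day

(1/N)·dN/dt = r(1 − N/K) = 0.23 × (1 − 202/1290).
= 0.23 × 0.84341 = 0.19398.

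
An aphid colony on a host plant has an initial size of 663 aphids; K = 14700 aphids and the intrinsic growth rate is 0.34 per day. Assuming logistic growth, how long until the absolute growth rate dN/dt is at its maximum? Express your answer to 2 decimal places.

Logistic growth is fastest at N = K/2 = 7350.
A = (K − N₀)/N₀ = 21.172. Set K/(1 + A·e^(−rt)) = K/2 → A·e^(−rt) = 1.
e^(−0.34t) = 1/21.172 = 0.0472323, so t = ln(21.172)/0.34 = 3.0527/0.34 = 8.9785.

8.98 days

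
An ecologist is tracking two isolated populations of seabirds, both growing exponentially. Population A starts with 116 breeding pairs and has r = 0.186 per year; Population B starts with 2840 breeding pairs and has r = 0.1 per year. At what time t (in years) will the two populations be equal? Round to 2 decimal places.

Set 116·e^(0.186t) = 2840·e^(0.1t).
e^((0.186 − 0.1)t) = 2840/116 → e^(0.086·t) = 24.483.
0.086·t = ln(24.483) = 3.198, so t = 3.198/0.086 = 37.186.

37.19 years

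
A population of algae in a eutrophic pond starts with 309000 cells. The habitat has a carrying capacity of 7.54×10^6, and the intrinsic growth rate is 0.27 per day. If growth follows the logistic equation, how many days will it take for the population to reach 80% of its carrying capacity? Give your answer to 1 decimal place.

16.8 days

A = (K − N₀)/N₀ = (7.54×10^6 − 309000)/309000 = 23.401.
Solve 7.54×10^6/(1 + 23.401·e^(−0.27t)) = 6.032×10^6: 1 + 23.401·e^(−0.27t) = 1.25, so e^(−0.27t) = 0.0106832.
−0.27·t = ln(0.0106832) = -4.5391, so t = 4.5391/0.27 = 16.811.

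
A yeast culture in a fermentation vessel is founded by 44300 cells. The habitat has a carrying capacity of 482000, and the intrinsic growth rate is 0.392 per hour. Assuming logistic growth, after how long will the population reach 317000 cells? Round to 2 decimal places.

A = (K − N₀)/N₀ = (482000 − 44300)/44300 = 9.8804.
Solve 482000/(1 + 9.8804·e^(−0.392t)) = 317000: 1 + 9.8804·e^(−0.392t) = 1.5205, so e^(−0.392t) = 0.0526807.
−0.392·t = ln(0.0526807) = -2.9435, so t = 2.9435/0.392 = 7.5089.

7.51 hours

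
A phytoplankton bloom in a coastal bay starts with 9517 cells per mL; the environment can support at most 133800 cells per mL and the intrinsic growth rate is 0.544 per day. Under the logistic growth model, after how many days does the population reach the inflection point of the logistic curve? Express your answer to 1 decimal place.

4.7 days

Logistic growth is fastest at N = K/2 = 66900.
A = (K − N₀)/N₀ = 13.059. Set K/(1 + A·e^(−rt)) = K/2 → A·e^(−rt) = 1.
e^(−0.544t) = 1/13.059 = 0.0765752, so t = ln(13.059)/0.544 = 2.5695/0.544 = 4.7233.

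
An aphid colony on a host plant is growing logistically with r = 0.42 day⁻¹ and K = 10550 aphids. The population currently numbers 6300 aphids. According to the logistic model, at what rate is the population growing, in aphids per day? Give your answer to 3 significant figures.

1070 aphids per day

dN/dt = rN(1 − N/K) = 0.42 × 6300 × (1 − 6300/10550).
1 − 6300/10550 = 0.40284; dN/dt = 0.42 × 6300 × 0.40284 = 1065.9.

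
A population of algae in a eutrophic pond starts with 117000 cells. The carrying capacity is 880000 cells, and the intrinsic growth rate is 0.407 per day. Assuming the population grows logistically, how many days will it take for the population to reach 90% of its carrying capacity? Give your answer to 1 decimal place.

10.0 days

A = (K − N₀)/N₀ = (880000 − 117000)/117000 = 6.5214.
Solve 880000/(1 + 6.5214·e^(−0.407t)) = 792000: 1 + 6.5214·e^(−0.407t) = 1.1111, so e^(−0.407t) = 0.017038.
−0.407·t = ln(0.017038) = -4.0723, so t = 4.0723/0.407 = 10.006.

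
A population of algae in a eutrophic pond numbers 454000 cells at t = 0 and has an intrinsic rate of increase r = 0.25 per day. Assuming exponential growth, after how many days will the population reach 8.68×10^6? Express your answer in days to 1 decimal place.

Set N₀·e^(rt) = 8.68×10^6: e^(0.25·t) = 8.68×10^6/454000 = 19.119.
0.25·t = ln(19.119) = 2.9507, so t = 2.9507/0.25 = 11.803.

11.8 days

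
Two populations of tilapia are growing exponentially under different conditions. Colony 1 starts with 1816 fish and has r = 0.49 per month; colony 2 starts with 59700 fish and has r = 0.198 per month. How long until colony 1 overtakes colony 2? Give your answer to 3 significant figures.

12.0 months

Set 1816·e^(0.49t) = 59700·e^(0.198t).
e^((0.49 − 0.198)t) = 59700/1816 → e^(0.292·t) = 32.874.
0.292·t = ln(32.874) = 3.4927, so t = 3.4927/0.292 = 11.961.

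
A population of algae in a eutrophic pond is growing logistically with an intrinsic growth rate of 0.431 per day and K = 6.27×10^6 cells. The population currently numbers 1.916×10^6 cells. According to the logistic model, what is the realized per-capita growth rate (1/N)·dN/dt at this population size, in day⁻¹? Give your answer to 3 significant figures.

(1/N)·dN/dt = r(1 − N/K) = 0.431 × (1 − 1.916×10^6/6.27×10^6).
= 0.431 × 0.69442 = 0.29929.

0.299 per day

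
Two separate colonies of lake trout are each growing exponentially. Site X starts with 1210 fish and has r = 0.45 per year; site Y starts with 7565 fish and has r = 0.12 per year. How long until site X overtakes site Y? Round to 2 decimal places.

Set 1210·e^(0.45t) = 7565·e^(0.12t).
e^((0.45 − 0.12)t) = 7565/1210 → e^(0.33·t) = 6.2521.
0.33·t = ln(6.2521) = 1.8329, so t = 1.8329/0.33 = 5.5543.

5.55 years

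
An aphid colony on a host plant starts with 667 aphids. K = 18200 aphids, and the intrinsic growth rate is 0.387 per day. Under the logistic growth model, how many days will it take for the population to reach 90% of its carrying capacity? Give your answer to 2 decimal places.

14.12 days

A = (K − N₀)/N₀ = (18200 − 667)/667 = 26.286.
Solve 18200/(1 + 26.286·e^(−0.387t)) = 16380: 1 + 26.286·e^(−0.387t) = 1.1111, so e^(−0.387t) = 0.00422695.
−0.387·t = ln(0.00422695) = -5.4663, so t = 5.4663/0.387 = 14.125.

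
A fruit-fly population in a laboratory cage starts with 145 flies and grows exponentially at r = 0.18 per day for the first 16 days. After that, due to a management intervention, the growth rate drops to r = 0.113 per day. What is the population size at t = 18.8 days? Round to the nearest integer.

3544 flies

Phase 1: N(16) = 145·e^(0.18×16) = 145·e^2.88 = 2583.07.
Phase 2 runs for 18.8 − 16 = 2.8 days at r = 0.113.
N(18.8) = 2583.07·e^(0.113×2.8) = 2583.07·e^0.3164 = 3544.43.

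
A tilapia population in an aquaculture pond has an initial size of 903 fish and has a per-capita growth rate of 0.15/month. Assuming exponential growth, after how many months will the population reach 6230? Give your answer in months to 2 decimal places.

12.88 months

Set N₀·e^(rt) = 6230: e^(0.15·t) = 6230/903 = 6.8992.
0.15·t = ln(6.8992) = 1.9314, so t = 1.9314/0.15 = 12.876.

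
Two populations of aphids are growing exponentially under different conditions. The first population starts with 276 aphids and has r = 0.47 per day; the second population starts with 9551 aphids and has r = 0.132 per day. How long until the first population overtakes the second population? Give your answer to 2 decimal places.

10.49 days

Set 276·e^(0.47t) = 9551·e^(0.132t).
e^((0.47 − 0.132)t) = 9551/276 → e^(0.338·t) = 34.605.
0.338·t = ln(34.605) = 3.544, so t = 3.544/0.338 = 10.485.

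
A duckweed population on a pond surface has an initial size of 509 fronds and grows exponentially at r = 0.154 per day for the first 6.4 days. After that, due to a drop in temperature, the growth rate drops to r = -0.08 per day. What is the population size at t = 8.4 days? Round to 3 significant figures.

1160 fronds

Phase 1: N(6.4) = 509·e^(0.154×6.4) = 509·e^0.9856 = 1363.82.
Phase 2 runs for 8.4 − 6.4 = 2 days at r = -0.08.
N(8.4) = 1363.82·e^(-0.08×2) = 1363.82·e^-0.16 = 1162.17.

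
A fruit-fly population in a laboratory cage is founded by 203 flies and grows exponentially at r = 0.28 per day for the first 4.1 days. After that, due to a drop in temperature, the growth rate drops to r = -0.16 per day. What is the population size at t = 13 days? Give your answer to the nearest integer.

154 flies

Phase 1: N(4.1) = 203·e^(0.28×4.1) = 203·e^1.148 = 639.832.
Phase 2 runs for 13 − 4.1 = 8.9 days at r = -0.16.
N(13) = 639.832·e^(-0.16×8.9) = 639.832·e^-1.424 = 154.039.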